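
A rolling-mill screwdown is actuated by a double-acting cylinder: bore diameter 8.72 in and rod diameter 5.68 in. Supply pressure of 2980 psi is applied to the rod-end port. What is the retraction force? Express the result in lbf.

F ≈ 1.02e5 lbf

Rod-side annular area A_ann = π/4 × (8.72² − 5.68²) = 34.38 in^2
On retraction the pressure acts on the annular area (bore minus rod).
F = P × A_ann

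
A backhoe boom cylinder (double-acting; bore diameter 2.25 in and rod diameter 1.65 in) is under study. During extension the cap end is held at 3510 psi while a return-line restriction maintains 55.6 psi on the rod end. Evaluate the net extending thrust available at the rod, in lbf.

Cap-side area A_cap = π/4 × (2.25 in)² = 3.976 in^2
Rod-side annular area A_ann = π/4 × (2.25² − 1.65²) = 1.838 in^2
Net thrust = P_cap·A_cap − P_rod·A_ann = 13960 lbf − 102.2 lbf

F ≈ 13900 lbf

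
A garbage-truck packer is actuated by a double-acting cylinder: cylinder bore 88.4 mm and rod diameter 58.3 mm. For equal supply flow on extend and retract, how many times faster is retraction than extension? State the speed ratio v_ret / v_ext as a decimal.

v_ret/v_ext ≈ 1.77

Cap-side area A_cap = π/4 × (88.4 mm)² = 6138 mm^2
Rod-side annular area A_ann = π/4 × (88.4² − 58.3²) = 3468 mm^2
For equal Q, v ∝ 1/A, so v_ret/v_ext = A_cap/A_ann.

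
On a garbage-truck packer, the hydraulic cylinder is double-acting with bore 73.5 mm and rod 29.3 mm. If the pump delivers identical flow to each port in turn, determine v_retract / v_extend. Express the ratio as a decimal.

Cap-side area A_cap = π/4 × (73.5 mm)² = 4243 mm^2
Rod-side annular area A_ann = π/4 × (73.5² − 29.3²) = 3569 mm^2
For equal Q, v ∝ 1/A, so v_ret/v_ext = A_cap/A_ann.

v_ret/v_ext ≈ 1.19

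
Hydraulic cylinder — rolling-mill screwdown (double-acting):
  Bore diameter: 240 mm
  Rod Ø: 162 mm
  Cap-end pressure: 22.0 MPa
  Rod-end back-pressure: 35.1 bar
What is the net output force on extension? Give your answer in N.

F ≈ 9.09e5 N

Cap-side area A_cap = π/4 × (240 mm)² = 45240 mm^2
Rod-side annular area A_ann = π/4 × (240² − 162²) = 24630 mm^2
Net thrust = P_cap·A_cap − P_rod·A_ann = 9.953e5 N − 86440 N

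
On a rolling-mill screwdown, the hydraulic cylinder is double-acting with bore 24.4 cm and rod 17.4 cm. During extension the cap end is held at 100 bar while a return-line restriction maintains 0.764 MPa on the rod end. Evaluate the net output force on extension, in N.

Cap-side area A_cap = π/4 × (24.4 cm)² = 467.6 cm^2
Rod-side annular area A_ann = π/4 × (24.4² − 17.4²) = 229.8 cm^2
Net thrust = P_cap·A_cap − P_rod·A_ann = 4.676e5 N − 17560 N

F ≈ 4.50e5 N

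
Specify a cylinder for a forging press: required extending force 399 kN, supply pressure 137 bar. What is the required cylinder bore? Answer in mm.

Extension force acts on the full piston face: F = P × (π/4)D².
D = √(4F / (πP)) = √(4 × 399 kN / (π × 137 bar))

D ≈ 193 mm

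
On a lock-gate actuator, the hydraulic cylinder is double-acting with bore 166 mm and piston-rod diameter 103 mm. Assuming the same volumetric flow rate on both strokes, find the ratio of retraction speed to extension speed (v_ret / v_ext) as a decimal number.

v_ret/v_ext ≈ 1.63

Cap-side area A_cap = π/4 × (166 mm)² = 21640 mm^2
Rod-side annular area A_ann = π/4 × (166² − 103²) = 13310 mm^2
For equal Q, v ∝ 1/A, so v_ret/v_ext = A_cap/A_ann.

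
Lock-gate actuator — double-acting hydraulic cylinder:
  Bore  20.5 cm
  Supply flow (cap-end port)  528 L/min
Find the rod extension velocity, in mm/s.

v ≈ 267 mm/s

Cap-side area A_cap = π/4 × (20.5 cm)² = 330.1 cm^2
v = Q / A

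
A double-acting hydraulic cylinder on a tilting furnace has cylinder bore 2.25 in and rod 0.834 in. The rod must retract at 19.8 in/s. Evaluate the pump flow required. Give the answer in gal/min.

Rod-side annular area A_ann = π/4 × (2.25² − 0.834²) = 3.430 in^2
Q = A × v

Q ≈ 17.6 gal/min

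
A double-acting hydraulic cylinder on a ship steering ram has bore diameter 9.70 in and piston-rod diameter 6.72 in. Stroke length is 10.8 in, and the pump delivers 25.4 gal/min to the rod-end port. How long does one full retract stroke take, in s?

Rod-side annular area A_ann = π/4 × (9.70² − 6.72²) = 38.43 in^2
Swept volume V = A × L; t = V / Q = A·L / Q

t ≈ 4.24 s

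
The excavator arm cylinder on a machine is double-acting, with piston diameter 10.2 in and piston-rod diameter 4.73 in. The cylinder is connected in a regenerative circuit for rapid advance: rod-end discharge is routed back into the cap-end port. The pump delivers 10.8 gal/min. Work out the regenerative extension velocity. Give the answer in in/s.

In regeneration the rod-end outflow joins the pump flow into the cap end, so the net volume the pump must supply per unit advance equals the rod cross-section area.
Rod cross-section A_rod = π/4 × (4.73 in)² = 17.57 in^2
v = Q_pump / A_rod

v ≈ 2.37 in/s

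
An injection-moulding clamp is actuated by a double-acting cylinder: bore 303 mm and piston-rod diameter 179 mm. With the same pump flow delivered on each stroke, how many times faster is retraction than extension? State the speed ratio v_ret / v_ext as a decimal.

v_ret/v_ext ≈ 1.54

Cap-side area A_cap = π/4 × (303 mm)² = 72110 mm^2
Rod-side annular area A_ann = π/4 × (303² − 179²) = 46940 mm^2
For equal Q, v ∝ 1/A, so v_ret/v_ext = A_cap/A_ann.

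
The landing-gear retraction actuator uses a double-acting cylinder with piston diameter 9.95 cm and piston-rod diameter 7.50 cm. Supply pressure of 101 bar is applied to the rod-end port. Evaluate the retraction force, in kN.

F ≈ 33.9 kN

Rod-side annular area A_ann = π/4 × (9.95² − 7.50²) = 33.58 cm^2
On retraction the pressure acts on the annular area (bore minus rod).
F = P × A_ann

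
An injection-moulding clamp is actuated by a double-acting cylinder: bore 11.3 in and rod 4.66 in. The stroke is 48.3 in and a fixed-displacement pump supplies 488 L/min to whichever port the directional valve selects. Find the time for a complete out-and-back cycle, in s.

Cap-side area A_cap = π/4 × (11.3 in)² = 100.3 in^2
Rod-side annular area A_ann = π/4 × (11.3² − 4.66²) = 83.23 in^2
t_ext = A_cap·L/Q = 9.759 s
t_ret = A_ann·L/Q = 8.100 s
t_cycle = t_ext + t_ret

t ≈ 17.9 s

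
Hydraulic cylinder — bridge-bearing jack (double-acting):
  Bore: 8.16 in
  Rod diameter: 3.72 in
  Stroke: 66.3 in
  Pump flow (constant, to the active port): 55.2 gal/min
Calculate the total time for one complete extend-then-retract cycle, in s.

Cap-side area A_cap = π/4 × (8.16 in)² = 52.30 in^2
Rod-side annular area A_ann = π/4 × (8.16² − 3.72²) = 41.43 in^2
t_ext = A_cap·L/Q = 16.31 s
t_ret = A_ann·L/Q = 12.92 s
t_cycle = t_ext + t_ret

t ≈ 29.2 s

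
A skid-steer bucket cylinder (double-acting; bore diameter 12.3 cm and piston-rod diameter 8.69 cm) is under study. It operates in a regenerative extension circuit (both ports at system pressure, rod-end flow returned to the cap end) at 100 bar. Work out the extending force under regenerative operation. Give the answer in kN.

With equal pressure on both faces, forces on the annular region cancel; the net push is pressure × rod cross-section.
Rod cross-section A_rod = π/4 × (8.69 cm)² = 59.31 cm^2
F = P × A_rod

F ≈ 59.3 kN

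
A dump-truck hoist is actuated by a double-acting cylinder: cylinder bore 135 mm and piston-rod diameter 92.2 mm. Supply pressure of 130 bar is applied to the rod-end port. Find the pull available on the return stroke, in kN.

Rod-side annular area A_ann = π/4 × (135² − 92.2²) = 7637 mm^2
On retraction the pressure acts on the annular area (bore minus rod).
F = P × A_ann

F ≈ 99.3 kN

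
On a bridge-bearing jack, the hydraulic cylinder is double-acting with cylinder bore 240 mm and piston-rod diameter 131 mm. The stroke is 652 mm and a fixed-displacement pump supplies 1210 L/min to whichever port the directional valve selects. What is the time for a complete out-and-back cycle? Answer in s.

Cap-side area A_cap = π/4 × (240 mm)² = 45240 mm^2
Rod-side annular area A_ann = π/4 × (240² − 131²) = 31760 mm^2
t_ext = A_cap·L/Q = 1.463 s
t_ret = A_ann·L/Q = 1.027 s
t_cycle = t_ext + t_ret

t ≈ 2.49 s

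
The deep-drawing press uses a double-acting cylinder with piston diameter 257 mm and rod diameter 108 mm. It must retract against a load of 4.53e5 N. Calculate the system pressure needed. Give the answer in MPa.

P ≈ 10.6 MPa

Rod-side annular area A_ann = π/4 × (257² − 108²) = 42710 mm^2
Retraction: pressure acts on the annular area.
P = F / A = 4.53e5 N / A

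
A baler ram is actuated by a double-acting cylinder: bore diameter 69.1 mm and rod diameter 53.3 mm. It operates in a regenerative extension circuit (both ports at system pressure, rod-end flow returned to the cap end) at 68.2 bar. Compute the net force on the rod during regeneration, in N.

F ≈ 15200 N

With equal pressure on both faces, forces on the annular region cancel; the net push is pressure × rod cross-section.
Rod cross-section A_rod = π/4 × (53.3 mm)² = 2231 mm^2
F = P × A_rod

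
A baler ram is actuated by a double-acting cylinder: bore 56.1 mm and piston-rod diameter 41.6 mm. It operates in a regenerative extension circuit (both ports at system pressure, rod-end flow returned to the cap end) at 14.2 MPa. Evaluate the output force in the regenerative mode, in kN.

With equal pressure on both faces, forces on the annular region cancel; the net push is pressure × rod cross-section.
Rod cross-section A_rod = π/4 × (41.6 mm)² = 1359 mm^2
F = P × A_rod

F ≈ 19.3 kN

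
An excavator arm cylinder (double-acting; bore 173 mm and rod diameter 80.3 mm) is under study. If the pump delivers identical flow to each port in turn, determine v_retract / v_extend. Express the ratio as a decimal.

Cap-side area A_cap = π/4 × (173 mm)² = 23510 mm^2
Rod-side annular area A_ann = π/4 × (173² − 80.3²) = 18440 mm^2
For equal Q, v ∝ 1/A, so v_ret/v_ext = A_cap/A_ann.

v_ret/v_ext ≈ 1.27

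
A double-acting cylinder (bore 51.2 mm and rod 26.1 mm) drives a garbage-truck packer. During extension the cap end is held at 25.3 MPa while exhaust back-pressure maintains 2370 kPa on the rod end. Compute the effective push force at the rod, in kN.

F ≈ 48.5 kN

Cap-side area A_cap = π/4 × (51.2 mm)² = 2059 mm^2
Rod-side annular area A_ann = π/4 × (51.2² − 26.1²) = 1524 mm^2
Net thrust = P_cap·A_cap − P_rod·A_ann = 52.09 kN − 3.612 kN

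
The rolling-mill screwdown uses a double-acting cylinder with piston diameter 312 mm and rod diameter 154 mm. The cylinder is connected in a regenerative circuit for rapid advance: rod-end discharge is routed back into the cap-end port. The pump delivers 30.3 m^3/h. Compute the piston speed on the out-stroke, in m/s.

In regeneration the rod-end outflow joins the pump flow into the cap end, so the net volume the pump must supply per unit advance equals the rod cross-section area.
Rod cross-section A_rod = π/4 × (154 mm)² = 18630 mm^2
v = Q_pump / A_rod

v ≈ 0.452 m/s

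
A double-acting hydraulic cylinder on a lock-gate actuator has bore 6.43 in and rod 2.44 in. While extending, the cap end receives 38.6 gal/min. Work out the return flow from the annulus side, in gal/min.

Cap-side area A_cap = π/4 × (6.43 in)² = 32.47 in^2
Rod-side annular area A_ann = π/4 × (6.43² − 2.44²) = 27.80 in^2
Piston speed v = Q_in/A_cap; rod-end outflow Q_out = v × A_ann = Q_in × A_ann/A_cap.

Q_out ≈ 33.0 gal/min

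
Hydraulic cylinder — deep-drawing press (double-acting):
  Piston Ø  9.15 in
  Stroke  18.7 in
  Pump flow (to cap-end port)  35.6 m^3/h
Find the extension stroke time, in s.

t ≈ 2.04 s

Cap-side area A_cap = π/4 × (9.15 in)² = 65.76 in^2
Swept volume V = A × L; t = V / Q = A·L / Q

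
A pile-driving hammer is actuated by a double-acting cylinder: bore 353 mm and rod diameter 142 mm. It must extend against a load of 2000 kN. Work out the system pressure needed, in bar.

Cap-side area A_cap = π/4 × (353 mm)² = 97870 mm^2
P = F / A = 2000 kN / A

P ≈ 204 bar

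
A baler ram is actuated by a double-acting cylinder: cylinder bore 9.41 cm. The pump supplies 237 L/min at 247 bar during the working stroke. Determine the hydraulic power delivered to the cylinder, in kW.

W ≈ 97.6 kW

Hydraulic power = P × Q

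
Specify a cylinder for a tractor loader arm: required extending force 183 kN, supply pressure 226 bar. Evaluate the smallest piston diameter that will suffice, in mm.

D ≈ 102 mm

Extension force acts on the full piston face: F = P × (π/4)D².
D = √(4F / (πP)) = √(4 × 183 kN / (π × 226 bar))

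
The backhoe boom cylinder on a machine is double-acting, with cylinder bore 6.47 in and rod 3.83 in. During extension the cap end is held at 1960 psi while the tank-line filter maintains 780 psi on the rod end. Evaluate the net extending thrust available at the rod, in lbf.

F ≈ 47800 lbf

Cap-side area A_cap = π/4 × (6.47 in)² = 32.88 in^2
Rod-side annular area A_ann = π/4 × (6.47² − 3.83²) = 21.36 in^2
Net thrust = P_cap·A_cap − P_rod·A_ann = 64440 lbf − 16660 lbf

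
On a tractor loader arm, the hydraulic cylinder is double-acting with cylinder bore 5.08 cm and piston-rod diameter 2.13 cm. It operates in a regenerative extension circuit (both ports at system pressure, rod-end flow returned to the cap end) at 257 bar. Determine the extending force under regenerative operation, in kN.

F ≈ 9.16 kN

With equal pressure on both faces, forces on the annular region cancel; the net push is pressure × rod cross-section.
Rod cross-section A_rod = π/4 × (2.13 cm)² = 3.563 cm^2
F = P × A_rod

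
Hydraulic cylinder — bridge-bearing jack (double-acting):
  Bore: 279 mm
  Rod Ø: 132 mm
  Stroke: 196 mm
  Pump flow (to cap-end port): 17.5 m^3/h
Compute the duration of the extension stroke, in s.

Cap-side area A_cap = π/4 × (279 mm)² = 61140 mm^2
Swept volume V = A × L; t = V / Q = A·L / Q

t ≈ 2.47 s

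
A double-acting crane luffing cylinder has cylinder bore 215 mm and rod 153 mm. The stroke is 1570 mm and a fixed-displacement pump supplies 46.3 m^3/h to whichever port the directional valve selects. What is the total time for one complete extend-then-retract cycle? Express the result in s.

Cap-side area A_cap = π/4 × (215 mm)² = 36310 mm^2
Rod-side annular area A_ann = π/4 × (215² − 153²) = 17920 mm^2
t_ext = A_cap·L/Q = 4.432 s
t_ret = A_ann·L/Q = 2.188 s
t_cycle = t_ext + t_ret

t ≈ 6.62 s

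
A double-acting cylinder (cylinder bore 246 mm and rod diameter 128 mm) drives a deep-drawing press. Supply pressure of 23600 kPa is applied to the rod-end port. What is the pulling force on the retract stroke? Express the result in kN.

F ≈ 818 kN

Rod-side annular area A_ann = π/4 × (246² − 128²) = 34660 mm^2
On retraction the pressure acts on the annular area (bore minus rod).
F = P × A_ann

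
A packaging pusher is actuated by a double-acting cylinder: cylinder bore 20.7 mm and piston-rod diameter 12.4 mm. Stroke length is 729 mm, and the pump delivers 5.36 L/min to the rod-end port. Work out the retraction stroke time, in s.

Rod-side annular area A_ann = π/4 × (20.7² − 12.4²) = 215.8 mm^2
Swept volume V = A × L; t = V / Q = A·L / Q

t ≈ 1.76 s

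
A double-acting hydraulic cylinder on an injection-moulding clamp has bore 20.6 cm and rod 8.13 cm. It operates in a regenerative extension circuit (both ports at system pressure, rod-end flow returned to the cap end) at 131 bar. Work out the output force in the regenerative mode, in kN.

F ≈ 68.0 kN

With equal pressure on both faces, forces on the annular region cancel; the net push is pressure × rod cross-section.
Rod cross-section A_rod = π/4 × (8.13 cm)² = 51.91 cm^2
F = P × A_rod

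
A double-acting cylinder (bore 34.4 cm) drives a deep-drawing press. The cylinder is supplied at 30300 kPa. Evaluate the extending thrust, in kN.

Cap-side area A_cap = π/4 × (34.4 cm)² = 929.4 cm^2
F = P × A_cap = 30300 kPa × A_cap

F ≈ 2820 kN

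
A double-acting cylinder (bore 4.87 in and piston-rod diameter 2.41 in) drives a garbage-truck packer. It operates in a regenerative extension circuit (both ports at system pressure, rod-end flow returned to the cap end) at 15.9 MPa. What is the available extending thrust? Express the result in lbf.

F ≈ 10500 lbf

With equal pressure on both faces, forces on the annular region cancel; the net push is pressure × rod cross-section.
Rod cross-section A_rod = π/4 × (2.41 in)² = 4.562 in^2
F = P × A_rod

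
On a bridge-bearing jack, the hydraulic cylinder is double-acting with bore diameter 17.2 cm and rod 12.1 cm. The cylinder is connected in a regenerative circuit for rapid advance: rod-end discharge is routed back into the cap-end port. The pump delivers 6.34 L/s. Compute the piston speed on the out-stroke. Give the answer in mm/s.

v ≈ 551 mm/s

In regeneration the rod-end outflow joins the pump flow into the cap end, so the net volume the pump must supply per unit advance equals the rod cross-section area.
Rod cross-section A_rod = π/4 × (12.1 cm)² = 115.0 cm^2
v = Q_pump / A_rod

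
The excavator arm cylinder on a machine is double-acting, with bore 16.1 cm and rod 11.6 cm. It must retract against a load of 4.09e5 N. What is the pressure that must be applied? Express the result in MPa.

P ≈ 41.8 MPa

Rod-side annular area A_ann = π/4 × (16.1² − 11.6²) = 97.90 cm^2
Retraction: pressure acts on the annular area.
P = F / A = 4.09e5 N / A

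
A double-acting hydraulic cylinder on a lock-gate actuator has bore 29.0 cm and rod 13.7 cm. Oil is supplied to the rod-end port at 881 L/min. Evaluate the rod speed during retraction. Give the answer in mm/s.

v ≈ 286 mm/s

Rod-side annular area A_ann = π/4 × (29.0² − 13.7²) = 513.1 cm^2
Flow into the rod-end port fills the annular volume.
v = Q / A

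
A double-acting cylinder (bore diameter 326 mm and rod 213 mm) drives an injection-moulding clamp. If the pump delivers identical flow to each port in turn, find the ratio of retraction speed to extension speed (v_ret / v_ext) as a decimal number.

v_ret/v_ext ≈ 1.74

Cap-side area A_cap = π/4 × (326 mm)² = 83470 mm^2
Rod-side annular area A_ann = π/4 × (326² − 213²) = 47840 mm^2
For equal Q, v ∝ 1/A, so v_ret/v_ext = A_cap/A_ann.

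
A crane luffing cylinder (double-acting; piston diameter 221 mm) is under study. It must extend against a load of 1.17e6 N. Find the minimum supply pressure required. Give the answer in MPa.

P ≈ 30.5 MPa

Cap-side area A_cap = π/4 × (221 mm)² = 38360 mm^2
P = F / A = 1.17e6 N / A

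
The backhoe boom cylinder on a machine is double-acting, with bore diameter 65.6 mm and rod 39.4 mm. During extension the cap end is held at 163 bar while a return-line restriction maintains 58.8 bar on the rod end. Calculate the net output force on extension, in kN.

Cap-side area A_cap = π/4 × (65.6 mm)² = 3380 mm^2
Rod-side annular area A_ann = π/4 × (65.6² − 39.4²) = 2161 mm^2
Net thrust = P_cap·A_cap − P_rod·A_ann = 55.09 kN − 12.70 kN

F ≈ 42.4 kN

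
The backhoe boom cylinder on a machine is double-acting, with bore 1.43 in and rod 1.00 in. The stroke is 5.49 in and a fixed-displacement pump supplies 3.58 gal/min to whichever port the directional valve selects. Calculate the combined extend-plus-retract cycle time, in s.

Cap-side area A_cap = π/4 × (1.43 in)² = 1.606 in^2
Rod-side annular area A_ann = π/4 × (1.43² − 1.00²) = 0.8207 in^2
t_ext = A_cap·L/Q = 0.6397 s
t_ret = A_ann·L/Q = 0.3269 s
t_cycle = t_ext + t_ret

t ≈ 0.967 s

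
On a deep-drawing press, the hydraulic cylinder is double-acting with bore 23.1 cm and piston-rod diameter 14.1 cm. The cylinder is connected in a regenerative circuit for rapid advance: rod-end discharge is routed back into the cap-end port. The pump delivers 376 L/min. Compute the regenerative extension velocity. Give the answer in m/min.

In regeneration the rod-end outflow joins the pump flow into the cap end, so the net volume the pump must supply per unit advance equals the rod cross-section area.
Rod cross-section A_rod = π/4 × (14.1 cm)² = 156.1 cm^2
v = Q_pump / A_rod

v ≈ 24.1 m/min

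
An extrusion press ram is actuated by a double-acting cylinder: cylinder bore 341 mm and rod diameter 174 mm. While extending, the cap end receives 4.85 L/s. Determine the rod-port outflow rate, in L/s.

Cap-side area A_cap = π/4 × (341 mm)² = 91330 mm^2
Rod-side annular area A_ann = π/4 × (341² − 174²) = 67550 mm^2
Piston speed v = Q_in/A_cap; rod-end outflow Q_out = v × A_ann = Q_in × A_ann/A_cap.

Q_out ≈ 3.59 L/s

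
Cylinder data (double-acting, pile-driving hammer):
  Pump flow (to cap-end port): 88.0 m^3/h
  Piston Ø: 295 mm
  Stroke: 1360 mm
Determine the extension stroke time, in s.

t ≈ 3.80 s

Cap-side area A_cap = π/4 × (295 mm)² = 68350 mm^2
Swept volume V = A × L; t = V / Q = A·L / Q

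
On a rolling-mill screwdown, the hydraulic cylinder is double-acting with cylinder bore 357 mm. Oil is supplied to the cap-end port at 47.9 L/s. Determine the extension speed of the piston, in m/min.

Cap-side area A_cap = π/4 × (357 mm)² = 1.001e5 mm^2
v = Q / A

v ≈ 28.7 m/min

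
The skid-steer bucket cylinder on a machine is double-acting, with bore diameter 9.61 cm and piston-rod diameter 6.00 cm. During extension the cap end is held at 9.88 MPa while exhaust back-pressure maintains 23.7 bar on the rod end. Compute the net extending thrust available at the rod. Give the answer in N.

F ≈ 61200 N

Cap-side area A_cap = π/4 × (9.61 cm)² = 72.53 cm^2
Rod-side annular area A_ann = π/4 × (9.61² − 6.00²) = 44.26 cm^2
Net thrust = P_cap·A_cap − P_rod·A_ann = 71660 N − 10490 N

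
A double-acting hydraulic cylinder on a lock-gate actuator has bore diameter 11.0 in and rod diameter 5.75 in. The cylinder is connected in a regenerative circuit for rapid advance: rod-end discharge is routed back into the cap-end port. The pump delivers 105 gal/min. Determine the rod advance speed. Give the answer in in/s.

v ≈ 15.6 in/s

In regeneration the rod-end outflow joins the pump flow into the cap end, so the net volume the pump must supply per unit advance equals the rod cross-section area.
Rod cross-section A_rod = π/4 × (5.75 in)² = 25.97 in^2
v = Q_pump / A_rod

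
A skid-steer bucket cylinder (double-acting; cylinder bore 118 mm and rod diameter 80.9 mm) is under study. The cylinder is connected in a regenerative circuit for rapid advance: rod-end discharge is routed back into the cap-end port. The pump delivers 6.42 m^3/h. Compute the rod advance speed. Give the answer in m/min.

In regeneration the rod-end outflow joins the pump flow into the cap end, so the net volume the pump must supply per unit advance equals the rod cross-section area.
Rod cross-section A_rod = π/4 × (80.9 mm)² = 5140 mm^2
v = Q_pump / A_rod

v ≈ 20.8 m/min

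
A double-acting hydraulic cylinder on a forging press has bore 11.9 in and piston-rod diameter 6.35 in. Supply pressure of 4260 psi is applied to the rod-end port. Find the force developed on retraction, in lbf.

Rod-side annular area A_ann = π/4 × (11.9² − 6.35²) = 79.55 in^2
On retraction the pressure acts on the annular area (bore minus rod).
F = P × A_ann

F ≈ 3.39e5 lbf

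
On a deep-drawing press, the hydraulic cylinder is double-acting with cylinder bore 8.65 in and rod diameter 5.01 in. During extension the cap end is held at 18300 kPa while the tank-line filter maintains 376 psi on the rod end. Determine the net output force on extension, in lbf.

F ≈ 1.41e5 lbf

Cap-side area A_cap = π/4 × (8.65 in)² = 58.77 in^2
Rod-side annular area A_ann = π/4 × (8.65² − 5.01²) = 39.05 in^2
Net thrust = P_cap·A_cap − P_rod·A_ann = 1.560e5 lbf − 14680 lbf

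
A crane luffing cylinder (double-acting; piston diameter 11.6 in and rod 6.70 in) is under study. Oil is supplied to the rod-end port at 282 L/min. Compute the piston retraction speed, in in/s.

v ≈ 4.07 in/s

Rod-side annular area A_ann = π/4 × (11.6² − 6.70²) = 70.43 in^2
Flow into the rod-end port fills the annular volume.
v = Q / A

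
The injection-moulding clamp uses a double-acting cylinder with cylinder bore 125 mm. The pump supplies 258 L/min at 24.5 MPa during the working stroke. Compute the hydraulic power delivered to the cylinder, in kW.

W ≈ 105 kW

Hydraulic power = P × Q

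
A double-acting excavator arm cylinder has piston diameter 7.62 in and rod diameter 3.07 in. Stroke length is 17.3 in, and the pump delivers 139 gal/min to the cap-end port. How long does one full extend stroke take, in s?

t ≈ 1.47 s

Cap-side area A_cap = π/4 × (7.62 in)² = 45.60 in^2
Swept volume V = A × L; t = V / Q = A·L / Q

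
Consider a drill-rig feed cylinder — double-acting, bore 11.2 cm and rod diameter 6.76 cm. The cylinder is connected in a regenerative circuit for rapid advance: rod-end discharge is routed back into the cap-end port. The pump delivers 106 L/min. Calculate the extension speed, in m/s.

In regeneration the rod-end outflow joins the pump flow into the cap end, so the net volume the pump must supply per unit advance equals the rod cross-section area.
Rod cross-section A_rod = π/4 × (6.76 cm)² = 35.89 cm^2
v = Q_pump / A_rod

v ≈ 0.492 m/s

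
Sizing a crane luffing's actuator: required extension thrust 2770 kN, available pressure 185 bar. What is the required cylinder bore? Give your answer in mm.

D ≈ 437 mm

Extension force acts on the full piston face: F = P × (π/4)D².
D = √(4F / (πP)) = √(4 × 2770 kN / (π × 185 bar))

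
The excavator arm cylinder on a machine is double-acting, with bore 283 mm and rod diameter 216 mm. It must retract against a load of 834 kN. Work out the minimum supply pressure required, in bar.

Rod-side annular area A_ann = π/4 × (283² − 216²) = 26260 mm^2
Retraction: pressure acts on the annular area.
P = F / A = 834 kN / A

P ≈ 318 bar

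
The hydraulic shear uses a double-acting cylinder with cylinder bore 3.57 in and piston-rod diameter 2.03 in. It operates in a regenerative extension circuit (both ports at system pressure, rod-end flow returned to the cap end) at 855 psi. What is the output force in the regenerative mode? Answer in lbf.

With equal pressure on both faces, forces on the annular region cancel; the net push is pressure × rod cross-section.
Rod cross-section A_rod = π/4 × (2.03 in)² = 3.237 in^2
F = P × A_rod

F ≈ 2770 lbf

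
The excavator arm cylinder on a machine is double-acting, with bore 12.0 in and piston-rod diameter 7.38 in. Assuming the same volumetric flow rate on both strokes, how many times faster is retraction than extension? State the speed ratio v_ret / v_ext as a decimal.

v_ret/v_ext ≈ 1.61

Cap-side area A_cap = π/4 × (12.0 in)² = 113.1 in^2
Rod-side annular area A_ann = π/4 × (12.0² − 7.38²) = 70.32 in^2
For equal Q, v ∝ 1/A, so v_ret/v_ext = A_cap/A_ann.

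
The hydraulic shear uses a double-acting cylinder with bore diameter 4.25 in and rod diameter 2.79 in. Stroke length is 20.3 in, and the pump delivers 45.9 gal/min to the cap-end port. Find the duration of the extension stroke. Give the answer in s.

Cap-side area A_cap = π/4 × (4.25 in)² = 14.19 in^2
Swept volume V = A × L; t = V / Q = A·L / Q

t ≈ 1.63 s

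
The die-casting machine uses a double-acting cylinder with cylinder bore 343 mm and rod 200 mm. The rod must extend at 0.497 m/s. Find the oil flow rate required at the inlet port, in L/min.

Cap-side area A_cap = π/4 × (343 mm)² = 92400 mm^2
Q = A × v

Q ≈ 2760 L/min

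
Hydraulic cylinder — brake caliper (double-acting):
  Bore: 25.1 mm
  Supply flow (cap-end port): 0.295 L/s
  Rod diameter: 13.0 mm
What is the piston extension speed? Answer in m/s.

v ≈ 0.596 m/s

Cap-side area A_cap = π/4 × (25.1 mm)² = 494.8 mm^2
v = Q / A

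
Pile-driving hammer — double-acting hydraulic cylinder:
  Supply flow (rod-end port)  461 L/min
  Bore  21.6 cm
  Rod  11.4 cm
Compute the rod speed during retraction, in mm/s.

v ≈ 291 mm/s

Rod-side annular area A_ann = π/4 × (21.6² − 11.4²) = 264.4 cm^2
Flow into the rod-end port fills the annular volume.
v = Q / A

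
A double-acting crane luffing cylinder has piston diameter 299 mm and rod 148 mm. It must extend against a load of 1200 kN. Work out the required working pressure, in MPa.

P ≈ 17.1 MPa

Cap-side area A_cap = π/4 × (299 mm)² = 70220 mm^2
P = F / A = 1200 kN / A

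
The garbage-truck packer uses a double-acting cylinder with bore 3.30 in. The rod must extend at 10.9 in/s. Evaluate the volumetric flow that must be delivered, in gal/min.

Q ≈ 24.2 gal/min

Cap-side area A_cap = π/4 × (3.30 in)² = 8.553 in^2
Q = A × v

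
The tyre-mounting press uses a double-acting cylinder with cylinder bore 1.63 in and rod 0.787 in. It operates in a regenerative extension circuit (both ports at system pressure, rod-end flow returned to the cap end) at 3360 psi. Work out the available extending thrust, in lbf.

With equal pressure on both faces, forces on the annular region cancel; the net push is pressure × rod cross-section.
Rod cross-section A_rod = π/4 × (0.787 in)² = 0.4865 in^2
F = P × A_rod

F ≈ 1630 lbf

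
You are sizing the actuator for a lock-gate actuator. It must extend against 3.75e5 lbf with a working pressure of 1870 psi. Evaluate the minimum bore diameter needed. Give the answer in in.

D ≈ 16.0 in

Extension force acts on the full piston face: F = P × (π/4)D².
D = √(4F / (πP)) = √(4 × 3.75e5 lbf / (π × 1870 psi))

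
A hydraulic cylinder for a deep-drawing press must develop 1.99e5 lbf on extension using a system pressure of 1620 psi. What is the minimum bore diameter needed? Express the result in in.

Extension force acts on the full piston face: F = P × (π/4)D².
D = √(4F / (πP)) = √(4 × 1.99e5 lbf / (π × 1620 psi))

D ≈ 12.5 in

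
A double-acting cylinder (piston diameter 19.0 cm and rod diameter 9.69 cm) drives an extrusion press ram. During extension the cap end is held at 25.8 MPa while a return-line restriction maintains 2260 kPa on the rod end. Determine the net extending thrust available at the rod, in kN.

F ≈ 684 kN

Cap-side area A_cap = π/4 × (19.0 cm)² = 283.5 cm^2
Rod-side annular area A_ann = π/4 × (19.0² − 9.69²) = 209.8 cm^2
Net thrust = P_cap·A_cap − P_rod·A_ann = 731.5 kN − 47.41 kN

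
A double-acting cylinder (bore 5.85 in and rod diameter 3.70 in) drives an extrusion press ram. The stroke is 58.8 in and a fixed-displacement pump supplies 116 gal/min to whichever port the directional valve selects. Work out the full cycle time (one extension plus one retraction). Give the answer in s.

t ≈ 5.66 s

Cap-side area A_cap = π/4 × (5.85 in)² = 26.88 in^2
Rod-side annular area A_ann = π/4 × (5.85² − 3.70²) = 16.13 in^2
t_ext = A_cap·L/Q = 3.539 s
t_ret = A_ann·L/Q = 2.123 s
t_cycle = t_ext + t_ret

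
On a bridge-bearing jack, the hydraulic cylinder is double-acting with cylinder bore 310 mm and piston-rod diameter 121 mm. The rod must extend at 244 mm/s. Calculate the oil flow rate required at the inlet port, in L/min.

Q ≈ 1100 L/min

Cap-side area A_cap = π/4 × (310 mm)² = 75480 mm^2
Q = A × v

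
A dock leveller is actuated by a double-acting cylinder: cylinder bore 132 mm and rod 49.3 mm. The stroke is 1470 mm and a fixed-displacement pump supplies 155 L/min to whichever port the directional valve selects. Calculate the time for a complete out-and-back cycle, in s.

Cap-side area A_cap = π/4 × (132 mm)² = 13680 mm^2
Rod-side annular area A_ann = π/4 × (132² − 49.3²) = 11780 mm^2
t_ext = A_cap·L/Q = 7.787 s
t_ret = A_ann·L/Q = 6.701 s
t_cycle = t_ext + t_ret

t ≈ 14.5 s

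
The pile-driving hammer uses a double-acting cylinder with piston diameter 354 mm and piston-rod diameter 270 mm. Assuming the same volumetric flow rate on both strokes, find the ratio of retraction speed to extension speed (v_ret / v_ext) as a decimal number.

v_ret/v_ext ≈ 2.39

Cap-side area A_cap = π/4 × (354 mm)² = 98420 mm^2
Rod-side annular area A_ann = π/4 × (354² − 270²) = 41170 mm^2
For equal Q, v ∝ 1/A, so v_ret/v_ext = A_cap/A_ann.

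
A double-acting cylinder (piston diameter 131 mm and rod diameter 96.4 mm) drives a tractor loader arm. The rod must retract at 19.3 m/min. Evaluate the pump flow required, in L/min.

Rod-side annular area A_ann = π/4 × (131² − 96.4²) = 6180 mm^2
Q = A × v

Q ≈ 119 L/min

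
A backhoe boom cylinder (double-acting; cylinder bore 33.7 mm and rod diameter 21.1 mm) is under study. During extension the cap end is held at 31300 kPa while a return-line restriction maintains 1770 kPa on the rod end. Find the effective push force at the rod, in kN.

F ≈ 27.0 kN

Cap-side area A_cap = π/4 × (33.7 mm)² = 892.0 mm^2
Rod-side annular area A_ann = π/4 × (33.7² − 21.1²) = 542.3 mm^2
Net thrust = P_cap·A_cap − P_rod·A_ann = 27.92 kN − 0.9599 kN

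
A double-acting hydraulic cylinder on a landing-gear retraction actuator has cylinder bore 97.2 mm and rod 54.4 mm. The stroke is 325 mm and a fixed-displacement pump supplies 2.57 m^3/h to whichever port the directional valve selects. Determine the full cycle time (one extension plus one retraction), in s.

t ≈ 5.70 s

Cap-side area A_cap = π/4 × (97.2 mm)² = 7420 mm^2
Rod-side annular area A_ann = π/4 × (97.2² − 54.4²) = 5096 mm^2
t_ext = A_cap·L/Q = 3.378 s
t_ret = A_ann·L/Q = 2.320 s
t_cycle = t_ext + t_ret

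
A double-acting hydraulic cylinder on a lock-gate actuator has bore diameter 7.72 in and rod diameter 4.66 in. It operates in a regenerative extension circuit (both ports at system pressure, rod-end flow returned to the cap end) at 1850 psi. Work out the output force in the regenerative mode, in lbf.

With equal pressure on both faces, forces on the annular region cancel; the net push is pressure × rod cross-section.
Rod cross-section A_rod = π/4 × (4.66 in)² = 17.06 in^2
F = P × A_rod

F ≈ 31600 lbf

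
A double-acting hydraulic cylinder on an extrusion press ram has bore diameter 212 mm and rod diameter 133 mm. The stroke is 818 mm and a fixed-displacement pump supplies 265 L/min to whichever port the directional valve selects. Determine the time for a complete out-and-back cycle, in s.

Cap-side area A_cap = π/4 × (212 mm)² = 35300 mm^2
Rod-side annular area A_ann = π/4 × (212² − 133²) = 21410 mm^2
t_ext = A_cap·L/Q = 6.538 s
t_ret = A_ann·L/Q = 3.965 s
t_cycle = t_ext + t_ret

t ≈ 10.5 s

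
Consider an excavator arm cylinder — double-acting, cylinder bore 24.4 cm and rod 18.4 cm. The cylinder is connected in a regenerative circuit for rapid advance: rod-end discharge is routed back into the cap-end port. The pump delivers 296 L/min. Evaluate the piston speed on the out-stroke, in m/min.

In regeneration the rod-end outflow joins the pump flow into the cap end, so the net volume the pump must supply per unit advance equals the rod cross-section area.
Rod cross-section A_rod = π/4 × (18.4 cm)² = 265.9 cm^2
v = Q_pump / A_rod

v ≈ 11.1 m/min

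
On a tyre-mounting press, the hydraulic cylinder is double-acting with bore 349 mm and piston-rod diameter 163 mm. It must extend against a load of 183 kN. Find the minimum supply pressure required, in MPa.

P ≈ 1.91 MPa

Cap-side area A_cap = π/4 × (349 mm)² = 95660 mm^2
P = F / A = 183 kN / A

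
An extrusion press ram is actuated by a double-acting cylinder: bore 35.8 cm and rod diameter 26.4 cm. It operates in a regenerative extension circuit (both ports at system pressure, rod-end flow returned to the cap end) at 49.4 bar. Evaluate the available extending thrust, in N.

F ≈ 2.70e5 N

With equal pressure on both faces, forces on the annular region cancel; the net push is pressure × rod cross-section.
Rod cross-section A_rod = π/4 × (26.4 cm)² = 547.4 cm^2
F = P × A_rod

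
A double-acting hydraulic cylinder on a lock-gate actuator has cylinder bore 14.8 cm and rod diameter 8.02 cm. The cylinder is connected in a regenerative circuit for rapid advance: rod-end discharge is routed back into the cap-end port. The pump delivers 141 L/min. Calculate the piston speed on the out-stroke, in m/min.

In regeneration the rod-end outflow joins the pump flow into the cap end, so the net volume the pump must supply per unit advance equals the rod cross-section area.
Rod cross-section A_rod = π/4 × (8.02 cm)² = 50.52 cm^2
v = Q_pump / A_rod

v ≈ 27.9 m/min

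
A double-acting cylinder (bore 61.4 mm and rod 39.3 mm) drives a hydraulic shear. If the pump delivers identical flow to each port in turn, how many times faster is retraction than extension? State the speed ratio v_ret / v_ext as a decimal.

Cap-side area A_cap = π/4 × (61.4 mm)² = 2961 mm^2
Rod-side annular area A_ann = π/4 × (61.4² − 39.3²) = 1748 mm^2
For equal Q, v ∝ 1/A, so v_ret/v_ext = A_cap/A_ann.

v_ret/v_ext ≈ 1.69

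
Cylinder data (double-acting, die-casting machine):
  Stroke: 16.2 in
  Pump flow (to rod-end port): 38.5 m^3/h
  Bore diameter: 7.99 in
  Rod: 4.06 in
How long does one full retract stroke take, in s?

Rod-side annular area A_ann = π/4 × (7.99² − 4.06²) = 37.19 in^2
Swept volume V = A × L; t = V / Q = A·L / Q

t ≈ 0.923 s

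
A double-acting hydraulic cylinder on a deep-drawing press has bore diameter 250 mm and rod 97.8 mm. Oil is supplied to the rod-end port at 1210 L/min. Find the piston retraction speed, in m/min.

Rod-side annular area A_ann = π/4 × (250² − 97.8²) = 41580 mm^2
Flow into the rod-end port fills the annular volume.
v = Q / A

v ≈ 29.1 m/min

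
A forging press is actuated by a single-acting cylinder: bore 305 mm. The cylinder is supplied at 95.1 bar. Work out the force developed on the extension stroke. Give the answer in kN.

Cap-side area A_cap = π/4 × (305 mm)² = 73060 mm^2
F = P × A_cap = 95.1 bar × A_cap

F ≈ 695 kN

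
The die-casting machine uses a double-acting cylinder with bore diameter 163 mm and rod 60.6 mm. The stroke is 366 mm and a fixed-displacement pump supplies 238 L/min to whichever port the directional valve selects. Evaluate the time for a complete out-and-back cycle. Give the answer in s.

t ≈ 3.58 s

Cap-side area A_cap = π/4 × (163 mm)² = 20870 mm^2
Rod-side annular area A_ann = π/4 × (163² − 60.6²) = 17980 mm^2
t_ext = A_cap·L/Q = 1.925 s
t_ret = A_ann·L/Q = 1.659 s
t_cycle = t_ext + t_ret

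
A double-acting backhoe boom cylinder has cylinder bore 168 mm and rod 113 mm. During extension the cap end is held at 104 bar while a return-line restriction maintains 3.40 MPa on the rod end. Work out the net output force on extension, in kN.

Cap-side area A_cap = π/4 × (168 mm)² = 22170 mm^2
Rod-side annular area A_ann = π/4 × (168² − 113²) = 12140 mm^2
Net thrust = P_cap·A_cap − P_rod·A_ann = 230.5 kN − 41.27 kN

F ≈ 189 kN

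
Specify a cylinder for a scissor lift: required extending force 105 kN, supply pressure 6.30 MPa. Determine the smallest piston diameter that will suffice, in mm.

D ≈ 146 mm

Extension force acts on the full piston face: F = P × (π/4)D².
D = √(4F / (πP)) = √(4 × 105 kN / (π × 6.30 MPa))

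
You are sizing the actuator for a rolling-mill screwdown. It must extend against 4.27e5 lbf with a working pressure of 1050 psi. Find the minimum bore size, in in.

D ≈ 22.8 in

Extension force acts on the full piston face: F = P × (π/4)D².
D = √(4F / (πP)) = √(4 × 4.27e5 lbf / (π × 1050 psi))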